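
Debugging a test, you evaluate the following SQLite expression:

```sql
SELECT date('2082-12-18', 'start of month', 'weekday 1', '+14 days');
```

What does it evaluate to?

2082-12-21

`start of month` rewinds 2082-12-18 to 2082-12-01.
`weekday 1` advances to the next Monday; 2082-12-01 is a Tuesday, so it moves forward to 2082-12-07.
Advancing 14 more days within December lands on 2082-12-21.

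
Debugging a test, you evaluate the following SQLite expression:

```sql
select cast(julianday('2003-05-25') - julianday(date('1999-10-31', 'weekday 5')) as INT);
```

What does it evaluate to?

1297

`weekday 5` advances to the next Friday; 1999-10-31 is a Sunday, so it moves forward to 1999-11-05.
25 days remain in November 1999 after the 5th (30 − 5).
Full months from December 1999 through April 2003 contribute their day counts.
Then 25 days into May 2003.
Total: 25 + 31 + 31 + 29 + 31 + 30 + 31 + 30 + 31 + 31 + 30 + 31 + 30 + 31 + 31 + 28 + 31 + 30 + 31 + 30 + 31 + 31 + 30 + 31 + 30 + 31 + 31 + 28 + 31 + 30 + 31 + 30 + 31 + 31 + 30 + 31 + 30 + 31 + 31 + 28 + 31 + 30 + 25 = 1297.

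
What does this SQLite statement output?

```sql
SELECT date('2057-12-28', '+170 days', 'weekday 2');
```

Applying '+170 days' to 2057-12-28: counting 170 days forward gives 2058-06-16.
`weekday 2` advances to the next Tuesday; 2058-06-16 is a Sunday, so it moves forward to 2058-06-18.

2058-06-18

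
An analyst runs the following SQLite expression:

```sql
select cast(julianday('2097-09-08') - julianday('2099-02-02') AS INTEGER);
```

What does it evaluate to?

-512

22 days remain in September 2097 after the 8th (30 − 8).
Full months from October 2097 through January 2099 contribute their day counts.
Then 2 days into February 2099.
Total: 22 + 31 + 30 + 31 + 31 + 28 + 31 + 30 + 31 + 30 + 31 + 31 + 30 + 31 + 30 + 31 + 31 + 2 = 512.
The subtraction is earlier − later, so the result is −512 → -512.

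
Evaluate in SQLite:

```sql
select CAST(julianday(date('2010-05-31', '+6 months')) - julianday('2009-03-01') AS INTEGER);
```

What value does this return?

640

Adding +6 months to 2010-05-31 targets 2010-11-31. November 2010 has only 30 days, so SQLite normalizes the 1-day overflow forward to 2010-12-01.
30 days remain in March 2009 after the 1st (31 − 1).
Full months from April 2009 through November 2010 contribute their day counts.
Then 1 day into December 2010.
Total: 30 + 30 + 31 + 30 + 31 + 31 + 30 + 31 + 30 + 31 + 31 + 28 + 31 + 30 + 31 + 30 + 31 + 31 + 30 + 31 + 30 + 1 = 640.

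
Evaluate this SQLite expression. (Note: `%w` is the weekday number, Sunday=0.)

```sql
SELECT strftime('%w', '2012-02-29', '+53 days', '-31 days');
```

First apply '+53 days', '-31 days': 2012-02-29 → 2012-03-22.
2012-03-22 is a Thursday; with Sunday=0 that is 4.

4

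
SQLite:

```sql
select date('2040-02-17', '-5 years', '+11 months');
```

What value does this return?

2036-01-17

Adding -5 years to 2040-02-17 gives 2035-02-17.
Adding +11 months to 2035-02-17 gives 2036-01-17.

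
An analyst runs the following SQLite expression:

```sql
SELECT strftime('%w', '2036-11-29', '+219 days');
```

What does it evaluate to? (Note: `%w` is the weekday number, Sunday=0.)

First apply '+219 days': 2036-11-29 → 2037-07-06.
2037-07-06 is a Monday; with Sunday=0 that is 1.

1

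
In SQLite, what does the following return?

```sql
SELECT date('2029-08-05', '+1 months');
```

Adding +1 month to 2029-08-05 gives 2029-09-05.

2029-09-05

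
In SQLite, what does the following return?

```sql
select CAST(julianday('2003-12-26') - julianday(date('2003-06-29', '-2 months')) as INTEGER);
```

Adding -2 months to 2003-06-29 gives 2003-04-29.
1 day remains in April 2003 after the 29th (30 − 29).
Full months from May 2003 through November 2003 contribute their day counts.
Then 26 days into December 2003.
Total: 1 + 31 + 30 + 31 + 31 + 30 + 31 + 30 + 26 = 241.

241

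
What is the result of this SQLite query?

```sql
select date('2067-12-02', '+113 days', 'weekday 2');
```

2068-03-27

Applying '+113 days' to 2067-12-02: counting 113 days forward gives 2068-03-24.
`weekday 2` advances to the next Tuesday; 2068-03-24 is a Saturday, so it moves forward to 2068-03-27.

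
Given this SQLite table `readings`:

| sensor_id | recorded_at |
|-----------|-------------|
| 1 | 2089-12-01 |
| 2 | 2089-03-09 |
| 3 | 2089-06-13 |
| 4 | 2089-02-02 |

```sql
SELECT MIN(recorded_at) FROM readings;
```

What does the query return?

MIN over {2089-02-02, 2089-03-09, 2089-06-13, 2089-12-01}.

2089-02-02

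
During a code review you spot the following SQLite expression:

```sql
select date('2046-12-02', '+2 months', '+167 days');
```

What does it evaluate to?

Adding +2 months to 2046-12-02 gives 2047-02-02.
Applying '+167 days' to 2047-02-02: counting 167 days forward gives 2047-07-19.

2047-07-19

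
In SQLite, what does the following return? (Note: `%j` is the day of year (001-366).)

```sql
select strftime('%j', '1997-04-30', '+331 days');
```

086

First apply '+331 days': 1997-04-30 → 1998-03-27.
Day-of-year for 1998-03-27: days since 1998-01-01 inclusive = 86, zero-padded to 086.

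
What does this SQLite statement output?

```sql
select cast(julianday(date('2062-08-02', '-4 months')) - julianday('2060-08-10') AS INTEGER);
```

Adding -4 months to 2062-08-02 gives 2062-04-02.
21 days remain in August 2060 after the 10th (31 − 10).
Full months from September 2060 through March 2062 contribute their day counts.
Then 2 days into April 2062.
Total: 21 + 30 + 31 + 30 + 31 + 31 + 28 + 31 + 30 + 31 + 30 + 31 + 31 + 30 + 31 + 30 + 31 + 31 + 28 + 31 + 2 = 600.

600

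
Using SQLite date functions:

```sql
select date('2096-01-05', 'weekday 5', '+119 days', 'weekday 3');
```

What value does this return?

`weekday 5` advances to the next Friday; 2096-01-05 is a Thursday, so it moves forward to 2096-01-06.
Applying '+119 days' to 2096-01-06: counting 119 days forward gives 2096-05-04.
`weekday 3` advances to the next Wednesday; 2096-05-04 is a Friday, so it moves forward to 2096-05-09.

2096-05-09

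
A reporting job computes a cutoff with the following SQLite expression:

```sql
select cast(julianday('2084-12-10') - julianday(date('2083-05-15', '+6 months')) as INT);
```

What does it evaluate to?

391

Adding +6 months to 2083-05-15 gives 2083-11-15.
15 days remain in November 2083 after the 15th (30 − 15).
Full months from December 2083 through November 2084 contribute their day counts.
Then 10 days into December 2084.
Total: 15 + 31 + 31 + 29 + 31 + 30 + 31 + 30 + 31 + 31 + 30 + 31 + 30 + 10 = 391.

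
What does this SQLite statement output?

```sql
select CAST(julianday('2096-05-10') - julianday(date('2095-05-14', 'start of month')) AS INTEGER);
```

375

`start of month` rewinds 2095-05-14 to 2095-05-01.
30 days remain in May 2095 after the 1st (31 − 1).
Full months from June 2095 through April 2096 contribute their day counts.
Then 10 days into May 2096.
Total: 30 + 30 + 31 + 31 + 30 + 31 + 30 + 31 + 31 + 29 + 31 + 30 + 10 = 375.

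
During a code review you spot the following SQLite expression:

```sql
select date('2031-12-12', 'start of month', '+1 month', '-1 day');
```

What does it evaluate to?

2031-12-31

`start of month` rewinds 2031-12-12 to 2031-12-01.
Adding +1 month to 2031-12-01 gives 2032-01-01.
Going back 1 day from 2032-01-01 reaches 2031-12-31 (last day of December, 31 days).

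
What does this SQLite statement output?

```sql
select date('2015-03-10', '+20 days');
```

Advancing 20 more days within March lands on 2015-03-30.

2015-03-30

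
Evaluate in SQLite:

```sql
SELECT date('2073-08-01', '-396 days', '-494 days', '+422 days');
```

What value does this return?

Applying '-396 days' to 2073-08-01: counting 396 days back gives 2072-07-01.
Applying '-494 days' to 2072-07-01: counting 494 days back gives 2071-02-23.
Applying '+422 days' to 2071-02-23: counting 422 days forward gives 2072-04-20.

2072-04-20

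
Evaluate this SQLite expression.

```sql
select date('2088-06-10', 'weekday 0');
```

2088-06-13

`weekday 0` advances to the next Sunday; 2088-06-10 is a Thursday, so it moves forward to 2088-06-13.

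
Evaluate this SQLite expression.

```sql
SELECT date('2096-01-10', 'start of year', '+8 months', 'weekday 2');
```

2096-09-04

`start of year` rewinds 2096-01-10 to 2096-01-01.
Adding +8 months to 2096-01-01 gives 2096-09-01.
`weekday 2` advances to the next Tuesday; 2096-09-01 is a Saturday, so it moves forward to 2096-09-04.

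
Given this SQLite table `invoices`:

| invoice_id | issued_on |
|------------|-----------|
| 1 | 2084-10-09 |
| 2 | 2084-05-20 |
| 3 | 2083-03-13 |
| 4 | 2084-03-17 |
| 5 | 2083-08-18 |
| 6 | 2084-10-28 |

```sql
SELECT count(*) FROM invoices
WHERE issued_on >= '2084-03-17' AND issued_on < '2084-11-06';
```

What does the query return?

Rows in [2084-03-17, 2084-11-06): 2084-10-09, 2084-05-20, 2084-03-17, 2084-10-28 → 4 rows.

4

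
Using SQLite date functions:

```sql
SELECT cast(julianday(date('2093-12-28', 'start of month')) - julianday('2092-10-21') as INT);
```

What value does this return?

406

`start of month` rewinds 2093-12-28 to 2093-12-01.
10 days remain in October 2092 after the 21st (31 − 21).
Full months from November 2092 through November 2093 contribute their day counts.
Then 1 day into December 2093.
Total: 10 + 30 + 31 + 31 + 28 + 31 + 30 + 31 + 30 + 31 + 31 + 30 + 31 + 30 + 1 = 406.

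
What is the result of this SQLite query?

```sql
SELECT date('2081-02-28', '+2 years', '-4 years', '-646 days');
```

Adding +2 years to 2081-02-28 gives 2083-02-28.
Adding -4 years to 2083-02-28 gives 2079-02-28.
Applying '-646 days' to 2079-02-28: counting 646 days back gives 2077-05-23.

2077-05-23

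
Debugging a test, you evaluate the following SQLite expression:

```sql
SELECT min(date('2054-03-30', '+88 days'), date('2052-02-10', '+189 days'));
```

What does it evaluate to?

2052-08-17

date('2054-03-30', '+88 days') → 2054-06-26.
date('2052-02-10', '+189 days') → 2052-08-17.
Earlier of the two is 2052-08-17.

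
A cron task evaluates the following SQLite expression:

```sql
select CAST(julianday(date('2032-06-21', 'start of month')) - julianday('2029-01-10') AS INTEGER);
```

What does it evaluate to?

`start of month` rewinds 2032-06-21 to 2032-06-01.
21 days remain in January 2029 after the 10th (31 − 10).
Full months from February 2029 through May 2032 contribute their day counts.
Then 1 day into June 2032.
Total: 21 + 28 + 31 + 30 + 31 + 30 + 31 + 31 + 30 + 31 + 30 + 31 + 31 + 28 + 31 + 30 + 31 + 30 + 31 + 31 + 30 + 31 + 30 + 31 + 31 + 28 + 31 + 30 + 31 + 30 + 31 + 31 + 30 + 31 + 30 + 31 + 31 + 29 + 31 + 30 + 31 + 1 = 1238.

1238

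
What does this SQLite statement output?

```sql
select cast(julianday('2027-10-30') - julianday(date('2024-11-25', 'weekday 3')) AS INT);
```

`weekday 3` advances to the next Wednesday; 2024-11-25 is a Monday, so it moves forward to 2024-11-27.
3 days remain in November 2024 after the 27th (30 − 27).
Full months from December 2024 through September 2027 contribute their day counts.
Then 30 days into October 2027.
Total: 3 + 31 + 31 + 28 + 31 + 30 + 31 + 30 + 31 + 31 + 30 + 31 + 30 + 31 + 31 + 28 + 31 + 30 + 31 + 30 + 31 + 31 + 30 + 31 + 30 + 31 + 31 + 28 + 31 + 30 + 31 + 30 + 31 + 31 + 30 + 30 = 1067.

1067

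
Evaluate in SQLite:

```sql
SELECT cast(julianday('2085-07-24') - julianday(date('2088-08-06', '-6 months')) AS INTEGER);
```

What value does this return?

Adding -6 months to 2088-08-06 gives 2088-02-06.
7 days remain in July 2085 after the 24th (31 − 24).
Full months from August 2085 through January 2088 contribute their day counts.
Then 6 days into February 2088.
Total: 7 + 31 + 30 + 31 + 30 + 31 + 31 + 28 + 31 + 30 + 31 + 30 + 31 + 31 + 30 + 31 + 30 + 31 + 31 + 28 + 31 + 30 + 31 + 30 + 31 + 31 + 30 + 31 + 30 + 31 + 31 + 6 = 927.
The subtraction is earlier − later, so the result is −927 → -927.

-927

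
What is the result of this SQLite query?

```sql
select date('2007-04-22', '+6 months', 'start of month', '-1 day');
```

Adding +6 months to 2007-04-22 gives 2007-10-22.
`start of month` rewinds 2007-10-22 to 2007-10-01.
Going back 1 day from 2007-10-01 reaches 2007-09-30 (last day of September, 30 days).

2007-09-30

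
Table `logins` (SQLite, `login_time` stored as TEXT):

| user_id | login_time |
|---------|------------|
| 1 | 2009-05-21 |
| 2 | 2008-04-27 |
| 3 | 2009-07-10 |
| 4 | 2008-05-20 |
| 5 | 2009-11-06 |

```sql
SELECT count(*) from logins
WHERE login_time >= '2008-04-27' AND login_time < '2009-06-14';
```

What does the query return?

3

Rows in [2008-04-27, 2009-06-14): 2009-05-21, 2008-04-27, 2008-05-20 → 3 rows.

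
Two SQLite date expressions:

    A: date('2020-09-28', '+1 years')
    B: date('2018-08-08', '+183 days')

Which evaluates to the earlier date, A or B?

B

A = 2021-09-28.
B = 2019-02-07.
B is earlier.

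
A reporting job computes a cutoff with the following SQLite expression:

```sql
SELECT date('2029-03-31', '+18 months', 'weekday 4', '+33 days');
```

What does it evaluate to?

2030-11-05

Adding +18 months to 2029-03-31 targets 2030-09-31. September 2030 has only 30 days, so SQLite normalizes the 1-day overflow forward to 2030-10-01.
`weekday 4` advances to the next Thursday; 2030-10-01 is a Tuesday, so it moves forward to 2030-10-03.
October 2030 has 31 days; 28 remain after the 3rd, so 29 days reach 2030-11-01.
Advancing 4 more days within November lands on 2030-11-05.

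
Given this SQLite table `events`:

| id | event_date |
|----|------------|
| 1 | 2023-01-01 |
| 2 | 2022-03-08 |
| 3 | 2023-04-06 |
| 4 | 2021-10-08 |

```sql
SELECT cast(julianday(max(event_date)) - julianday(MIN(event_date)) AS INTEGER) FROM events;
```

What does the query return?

MIN = 2021-10-08, MAX = 2023-04-06.
23 days remain in October 2021 after the 8th (31 − 8).
Full months from November 2021 through March 2023 contribute their day counts.
Then 6 days into April 2023.
Total: 23 + 30 + 31 + 31 + 28 + 31 + 30 + 31 + 30 + 31 + 31 + 30 + 31 + 30 + 31 + 31 + 28 + 31 + 6 = 545.

545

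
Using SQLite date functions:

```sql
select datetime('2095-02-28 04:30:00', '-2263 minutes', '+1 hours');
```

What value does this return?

2095-02-26 15:47:00

2263 minutes = 37h 43m; -2263 minutes from 2095-02-28 04:30:00 is 2095-02-26 14:47:00 (crosses midnight).
+1 hours from 2095-02-26 14:47:00 is 2095-02-26 15:47:00.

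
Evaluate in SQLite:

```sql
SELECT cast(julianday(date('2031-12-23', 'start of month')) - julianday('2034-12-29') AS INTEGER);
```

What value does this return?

`start of month` rewinds 2031-12-23 to 2031-12-01.
30 days remain in December 2031 after the 1st (31 − 1).
Full months from January 2032 through November 2034 contribute their day counts.
Then 29 days into December 2034.
Total: 30 + 31 + 29 + 31 + 30 + 31 + 30 + 31 + 31 + 30 + 31 + 30 + 31 + 31 + 28 + 31 + 30 + 31 + 30 + 31 + 31 + 30 + 31 + 30 + 31 + 31 + 28 + 31 + 30 + 31 + 30 + 31 + 31 + 30 + 31 + 30 + 29 = 1124.
The subtraction is earlier − later, so the result is −1124 → -1124.

-1124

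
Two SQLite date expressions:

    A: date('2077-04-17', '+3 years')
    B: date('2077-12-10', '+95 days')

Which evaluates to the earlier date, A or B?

A = 2080-04-17.
B = 2078-03-15.
B is earlier.

B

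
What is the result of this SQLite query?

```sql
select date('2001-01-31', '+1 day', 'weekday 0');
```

January 2001 has 31 days; 0 remain after the 31st, so 1 days reach 2001-02-01.
`weekday 0` advances to the next Sunday; 2001-02-01 is a Thursday, so it moves forward to 2001-02-04.

2001-02-04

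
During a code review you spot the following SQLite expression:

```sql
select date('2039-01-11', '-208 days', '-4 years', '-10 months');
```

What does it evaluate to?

Applying '-208 days' to 2039-01-11: counting 208 days back gives 2038-06-17.
Adding -4 years to 2038-06-17 gives 2034-06-17.
Adding -10 months to 2034-06-17 gives 2033-08-17.

2033-08-17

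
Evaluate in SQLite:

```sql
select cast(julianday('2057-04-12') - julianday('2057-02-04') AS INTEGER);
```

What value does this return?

24 days remain in February 2057 after the 4th (28 − 4).
March 2057: 31 days.
Then 12 days into April 2057.
Total: 24 + 31 + 12 = 67.

67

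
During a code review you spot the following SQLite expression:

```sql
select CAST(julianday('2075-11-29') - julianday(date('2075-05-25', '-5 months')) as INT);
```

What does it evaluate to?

Adding -5 months to 2075-05-25 gives 2074-12-25.
6 days remain in December 2074 after the 25th (31 − 25).
Full months from January 2075 through October 2075 contribute their day counts.
Then 29 days into November 2075.
Total: 6 + 31 + 28 + 31 + 30 + 31 + 30 + 31 + 31 + 30 + 31 + 29 = 339.

339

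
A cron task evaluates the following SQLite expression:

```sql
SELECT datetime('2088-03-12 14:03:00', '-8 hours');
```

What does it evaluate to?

2088-03-12 06:03:00

-8 hours from 2088-03-12 14:03:00 is 2088-03-12 06:03:00.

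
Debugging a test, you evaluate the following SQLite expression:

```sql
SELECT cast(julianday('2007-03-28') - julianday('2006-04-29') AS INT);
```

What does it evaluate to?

1 day remains in April 2006 after the 29th (30 − 29).
Full months from May 2006 through February 2007 contribute their day counts.
Then 28 days into March 2007.
Total: 1 + 31 + 30 + 31 + 31 + 30 + 31 + 30 + 31 + 31 + 28 + 28 = 333.

333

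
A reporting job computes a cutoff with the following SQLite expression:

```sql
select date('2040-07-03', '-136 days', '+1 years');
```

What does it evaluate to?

Applying '-136 days' to 2040-07-03: counting 136 days back gives 2040-02-18.
Adding +1 year to 2040-02-18 gives 2041-02-18.

2041-02-18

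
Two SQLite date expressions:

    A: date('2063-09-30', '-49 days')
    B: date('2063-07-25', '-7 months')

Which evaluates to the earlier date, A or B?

B

A = 2063-08-12.
B = 2062-12-25.
B is earlier.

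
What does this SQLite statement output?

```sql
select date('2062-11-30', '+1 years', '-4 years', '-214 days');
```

2059-04-30

Adding +1 year to 2062-11-30 gives 2063-11-30.
Adding -4 years to 2063-11-30 gives 2059-11-30.
Applying '-214 days' to 2059-11-30: counting 214 days back gives 2059-04-30.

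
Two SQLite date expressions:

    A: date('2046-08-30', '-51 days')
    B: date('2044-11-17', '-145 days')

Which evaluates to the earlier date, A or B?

A = 2046-07-10.
B = 2044-06-25.
B is earlier.

B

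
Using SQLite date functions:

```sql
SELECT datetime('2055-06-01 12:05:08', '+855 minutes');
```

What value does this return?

2055-06-02 02:20:08

855 minutes = 14h 15m; +855 minutes from 2055-06-01 12:05:08 is 2055-06-02 02:20:08 (crosses midnight).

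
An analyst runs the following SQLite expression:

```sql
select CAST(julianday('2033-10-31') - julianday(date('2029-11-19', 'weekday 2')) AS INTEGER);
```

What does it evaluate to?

`weekday 2` advances to the next Tuesday; 2029-11-19 is a Monday, so it moves forward to 2029-11-20.
10 days remain in November 2029 after the 20th (30 − 20).
Full months from December 2029 through September 2033 contribute their day counts.
Then 31 days into October 2033.
Total: 10 + 31 + 31 + 28 + 31 + 30 + 31 + 30 + 31 + 31 + 30 + 31 + 30 + 31 + 31 + 28 + 31 + 30 + 31 + 30 + 31 + 31 + 30 + 31 + 30 + 31 + 31 + 29 + 31 + 30 + 31 + 30 + 31 + 31 + 30 + 31 + 30 + 31 + 31 + 28 + 31 + 30 + 31 + 30 + 31 + 31 + 30 + 31 = 1441.

1441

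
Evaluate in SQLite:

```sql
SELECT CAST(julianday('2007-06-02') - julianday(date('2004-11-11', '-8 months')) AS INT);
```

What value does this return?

Adding -8 months to 2004-11-11 gives 2004-03-11.
20 days remain in March 2004 after the 11th (31 − 11).
Full months from April 2004 through May 2007 contribute their day counts.
Then 2 days into June 2007.
Total: 20 + 30 + 31 + 30 + 31 + 31 + 30 + 31 + 30 + 31 + 31 + 28 + 31 + 30 + 31 + 30 + 31 + 31 + 30 + 31 + 30 + 31 + 31 + 28 + 31 + 30 + 31 + 30 + 31 + 31 + 30 + 31 + 30 + 31 + 31 + 28 + 31 + 30 + 31 + 2 = 1178.

1178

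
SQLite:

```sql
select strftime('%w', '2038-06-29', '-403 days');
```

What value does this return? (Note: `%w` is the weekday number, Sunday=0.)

5

First apply '-403 days': 2038-06-29 → 2037-05-22.
2037-05-22 is a Friday; with Sunday=0 that is 5.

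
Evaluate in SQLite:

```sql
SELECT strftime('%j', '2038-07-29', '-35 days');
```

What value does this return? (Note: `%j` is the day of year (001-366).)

First apply '-35 days': 2038-07-29 → 2038-06-24.
Day-of-year for 2038-06-24: days since 2038-01-01 inclusive = 175, zero-padded to 175.

175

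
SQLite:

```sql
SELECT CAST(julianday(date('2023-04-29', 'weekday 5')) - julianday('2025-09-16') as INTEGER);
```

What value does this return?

-865

`weekday 5` advances to the next Friday; 2023-04-29 is a Saturday, so it moves forward to 2023-05-05.
26 days remain in May 2023 after the 5th (31 − 5).
Full months from June 2023 through August 2025 contribute their day counts.
Then 16 days into September 2025.
Total: 26 + 30 + 31 + 31 + 30 + 31 + 30 + 31 + 31 + 29 + 31 + 30 + 31 + 30 + 31 + 31 + 30 + 31 + 30 + 31 + 31 + 28 + 31 + 30 + 31 + 30 + 31 + 31 + 16 = 865.
The subtraction is earlier − later, so the result is −865 → -865.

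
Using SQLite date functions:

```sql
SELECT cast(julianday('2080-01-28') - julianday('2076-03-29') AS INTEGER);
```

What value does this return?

1400

2 days remain in March 2076 after the 29th (31 − 29).
Full months from April 2076 through December 2079 contribute their day counts.
Then 28 days into January 2080.
Total: 2 + 30 + 31 + 30 + 31 + 31 + 30 + 31 + 30 + 31 + 31 + 28 + 31 + 30 + 31 + 30 + 31 + 31 + 30 + 31 + 30 + 31 + 31 + 28 + 31 + 30 + 31 + 30 + 31 + 31 + 30 + 31 + 30 + 31 + 31 + 28 + 31 + 30 + 31 + 30 + 31 + 31 + 30 + 31 + 30 + 31 + 28 = 1400.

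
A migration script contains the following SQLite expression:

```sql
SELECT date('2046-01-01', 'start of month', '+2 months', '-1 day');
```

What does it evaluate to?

`start of month` rewinds 2046-01-01 to 2046-01-01.
Adding +2 months to 2046-01-01 gives 2046-03-01.
Going back 1 day from 2046-03-01 reaches 2046-02-28 (last day of February, 28 days).

2046-02-28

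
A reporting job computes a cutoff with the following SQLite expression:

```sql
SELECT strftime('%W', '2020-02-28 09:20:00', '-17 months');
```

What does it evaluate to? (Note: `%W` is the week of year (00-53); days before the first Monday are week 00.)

First apply '-17 months': 2020-02-28 09:20:00 → 2018-09-28 09:20:00.
2018-09-28 is a Friday. SQLite's %W counts Mondays since the year started; the result is 39.

39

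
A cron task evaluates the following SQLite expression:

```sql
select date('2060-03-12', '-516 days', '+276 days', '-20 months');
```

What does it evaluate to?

Applying '-516 days' to 2060-03-12: counting 516 days back gives 2058-10-13.
Applying '+276 days' to 2058-10-13: counting 276 days forward gives 2059-07-16.
Adding -20 months to 2059-07-16 gives 2057-11-16.

2057-11-16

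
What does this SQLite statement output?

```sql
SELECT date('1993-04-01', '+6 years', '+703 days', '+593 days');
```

Adding +6 years to 1993-04-01 gives 1999-04-01.
Applying '+703 days' to 1999-04-01: counting 703 days forward gives 2001-03-04.
Applying '+593 days' to 2001-03-04: counting 593 days forward gives 2002-10-18.

2002-10-18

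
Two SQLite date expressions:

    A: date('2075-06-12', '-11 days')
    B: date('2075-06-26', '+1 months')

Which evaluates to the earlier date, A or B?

A = 2075-06-01.
B = 2075-07-26.
A is earlier.

A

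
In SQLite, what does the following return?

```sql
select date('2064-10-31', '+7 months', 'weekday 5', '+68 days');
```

Adding +7 months to 2064-10-31 gives 2065-05-31.
`weekday 5` advances to the next Friday; 2065-05-31 is a Sunday, so it moves forward to 2065-06-05.
Applying '+68 days' to 2065-06-05: counting 68 days forward gives 2065-08-12.

2065-08-12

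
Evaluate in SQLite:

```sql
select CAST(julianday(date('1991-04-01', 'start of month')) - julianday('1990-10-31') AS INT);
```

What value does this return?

152

`start of month` rewinds 1991-04-01 to 1991-04-01.
0 days remain in October 1990 after the 31st (31 − 31).
November 1990: 30 days.
December 1990: 31 days.
January 1991: 31 days.
February 1991: 28 days.
March 1991: 31 days.
Then 1 day into April 1991.
Total: 0 + 30 + 31 + 31 + 28 + 31 + 1 = 152.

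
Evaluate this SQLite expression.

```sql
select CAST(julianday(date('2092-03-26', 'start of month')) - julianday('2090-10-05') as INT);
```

`start of month` rewinds 2092-03-26 to 2092-03-01.
26 days remain in October 2090 after the 5th (31 − 5).
Full months from November 2090 through February 2092 contribute their day counts.
Then 1 day into March 2092.
Total: 26 + 30 + 31 + 31 + 28 + 31 + 30 + 31 + 30 + 31 + 31 + 30 + 31 + 30 + 31 + 31 + 29 + 1 = 513.

513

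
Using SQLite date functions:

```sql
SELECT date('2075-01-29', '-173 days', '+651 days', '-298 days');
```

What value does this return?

Applying '-173 days' to 2075-01-29: counting 173 days back gives 2074-08-09.
Applying '+651 days' to 2074-08-09: counting 651 days forward gives 2076-05-21.
Applying '-298 days' to 2076-05-21: counting 298 days back gives 2075-07-28.

2075-07-28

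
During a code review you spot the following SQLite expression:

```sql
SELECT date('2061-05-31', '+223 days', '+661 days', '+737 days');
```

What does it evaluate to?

2065-11-07

Applying '+223 days' to 2061-05-31: counting 223 days forward gives 2062-01-09.
Applying '+661 days' to 2062-01-09: counting 661 days forward gives 2063-11-01.
Applying '+737 days' to 2063-11-01: counting 737 days forward gives 2065-11-07.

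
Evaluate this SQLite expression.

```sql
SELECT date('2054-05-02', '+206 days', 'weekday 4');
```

Applying '+206 days' to 2054-05-02: counting 206 days forward gives 2054-11-24.
`weekday 4` advances to the next Thursday; 2054-11-24 is a Tuesday, so it moves forward to 2054-11-26.

2054-11-26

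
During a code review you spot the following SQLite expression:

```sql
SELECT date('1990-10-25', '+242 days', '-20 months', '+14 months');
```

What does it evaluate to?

1990-12-24

Applying '+242 days' to 1990-10-25: counting 242 days forward gives 1991-06-24.
Adding -20 months to 1991-06-24 gives 1989-10-24.
Adding +14 months to 1989-10-24 gives 1990-12-24.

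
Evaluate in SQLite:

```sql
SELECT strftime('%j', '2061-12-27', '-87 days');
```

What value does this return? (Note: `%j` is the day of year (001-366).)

274

First apply '-87 days': 2061-12-27 → 2061-10-01.
Day-of-year for 2061-10-01: days since 2061-01-01 inclusive = 274, zero-padded to 274.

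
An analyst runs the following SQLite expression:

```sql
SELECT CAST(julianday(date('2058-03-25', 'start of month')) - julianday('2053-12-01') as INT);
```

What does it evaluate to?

1551

`start of month` rewinds 2058-03-25 to 2058-03-01.
30 days remain in December 2053 after the 1st (31 − 1).
Full months from January 2054 through February 2058 contribute their day counts.
Then 1 day into March 2058.
Total: 30 + 31 + 28 + 31 + 30 + 31 + 30 + 31 + 31 + 30 + 31 + 30 + 31 + 31 + 28 + 31 + 30 + 31 + 30 + 31 + 31 + 30 + 31 + 30 + 31 + 31 + 29 + 31 + 30 + 31 + 30 + 31 + 31 + 30 + 31 + 30 + 31 + 31 + 28 + 31 + 30 + 31 + 30 + 31 + 31 + 30 + 31 + 30 + 31 + 31 + 28 + 1 = 1551.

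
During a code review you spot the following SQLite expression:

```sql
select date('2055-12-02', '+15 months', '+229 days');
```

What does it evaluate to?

2057-10-17

Adding +15 months to 2055-12-02 gives 2057-03-02.
Applying '+229 days' to 2057-03-02: counting 229 days forward gives 2057-10-17.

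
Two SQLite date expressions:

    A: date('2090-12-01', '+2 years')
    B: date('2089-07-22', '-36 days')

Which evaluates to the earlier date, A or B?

A = 2092-12-01.
B = 2089-06-16.
B is earlier.

B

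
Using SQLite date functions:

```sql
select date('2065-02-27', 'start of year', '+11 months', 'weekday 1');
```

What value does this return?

2065-12-07

`start of year` rewinds 2065-02-27 to 2065-01-01.
Adding +11 months to 2065-01-01 gives 2065-12-01.
`weekday 1` advances to the next Monday; 2065-12-01 is a Tuesday, so it moves forward to 2065-12-07.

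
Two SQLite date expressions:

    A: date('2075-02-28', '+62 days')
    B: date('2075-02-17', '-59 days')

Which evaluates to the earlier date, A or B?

B

A = 2075-05-01.
B = 2074-12-20.
B is earlier.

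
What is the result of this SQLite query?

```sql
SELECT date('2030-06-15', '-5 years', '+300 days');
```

Adding -5 years to 2030-06-15 gives 2025-06-15.
Applying '+300 days' to 2025-06-15: counting 300 days forward gives 2026-04-11.

2026-04-11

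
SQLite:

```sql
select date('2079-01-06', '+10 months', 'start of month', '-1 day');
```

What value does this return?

2079-10-31

Adding +10 months to 2079-01-06 gives 2079-11-06.
`start of month` rewinds 2079-11-06 to 2079-11-01.
Going back 1 day from 2079-11-01 reaches 2079-10-31 (last day of October, 31 days).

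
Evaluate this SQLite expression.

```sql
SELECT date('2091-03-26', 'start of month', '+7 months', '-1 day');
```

2091-09-30

`start of month` rewinds 2091-03-26 to 2091-03-01.
Adding +7 months to 2091-03-01 gives 2091-10-01.
Going back 1 day from 2091-10-01 reaches 2091-09-30 (last day of September, 30 days).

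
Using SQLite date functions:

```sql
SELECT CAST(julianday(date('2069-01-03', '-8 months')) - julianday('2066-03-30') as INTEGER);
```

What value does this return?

Adding -8 months to 2069-01-03 gives 2068-05-03.
1 day remains in March 2066 after the 30th (31 − 30).
Full months from April 2066 through April 2068 contribute their day counts.
Then 3 days into May 2068.
Total: 1 + 30 + 31 + 30 + 31 + 31 + 30 + 31 + 30 + 31 + 31 + 28 + 31 + 30 + 31 + 30 + 31 + 31 + 30 + 31 + 30 + 31 + 31 + 29 + 31 + 30 + 3 = 765.

765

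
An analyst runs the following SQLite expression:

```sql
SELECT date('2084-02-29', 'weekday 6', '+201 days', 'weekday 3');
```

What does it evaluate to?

2084-09-27

`weekday 6` advances to the next Saturday; 2084-02-29 is a Tuesday, so it moves forward to 2084-03-04.
Applying '+201 days' to 2084-03-04: counting 201 days forward gives 2084-09-21.
`weekday 3` advances to the next Wednesday; 2084-09-21 is a Thursday, so it moves forward to 2084-09-27.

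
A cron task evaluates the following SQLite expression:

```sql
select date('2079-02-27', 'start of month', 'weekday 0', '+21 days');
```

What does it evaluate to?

`start of month` rewinds 2079-02-27 to 2079-02-01.
`weekday 0` advances to the next Sunday; 2079-02-01 is a Wednesday, so it moves forward to 2079-02-05.
Advancing 21 more days within February lands on 2079-02-26.

2079-02-26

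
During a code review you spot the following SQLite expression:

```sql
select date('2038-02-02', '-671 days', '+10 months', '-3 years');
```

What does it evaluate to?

Applying '-671 days' to 2038-02-02: counting 671 days back gives 2036-04-02.
Adding +10 months to 2036-04-02 gives 2037-02-02.
Adding -3 years to 2037-02-02 gives 2034-02-02.

2034-02-02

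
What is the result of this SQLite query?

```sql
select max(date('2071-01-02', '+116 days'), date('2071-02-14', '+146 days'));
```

date('2071-01-02', '+116 days') → 2071-04-28.
date('2071-02-14', '+146 days') → 2071-07-10.
Later of the two is 2071-07-10.

2071-07-10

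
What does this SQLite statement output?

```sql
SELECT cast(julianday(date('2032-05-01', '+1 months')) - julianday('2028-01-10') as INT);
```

1604

Adding +1 month to 2032-05-01 gives 2032-06-01.
21 days remain in January 2028 after the 10th (31 − 10).
Full months from February 2028 through May 2032 contribute their day counts.
Then 1 day into June 2032.
Total: 21 + 29 + 31 + 30 + 31 + 30 + 31 + 31 + 30 + 31 + 30 + 31 + 31 + 28 + 31 + 30 + 31 + 30 + 31 + 31 + 30 + 31 + 30 + 31 + 31 + 28 + 31 + 30 + 31 + 30 + 31 + 31 + 30 + 31 + 30 + 31 + 31 + 28 + 31 + 30 + 31 + 30 + 31 + 31 + 30 + 31 + 30 + 31 + 31 + 29 + 31 + 30 + 31 + 1 = 1604.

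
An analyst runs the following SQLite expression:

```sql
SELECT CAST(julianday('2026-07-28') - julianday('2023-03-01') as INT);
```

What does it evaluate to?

1245

30 days remain in March 2023 after the 1st (31 − 1).
Full months from April 2023 through June 2026 contribute their day counts.
Then 28 days into July 2026.
Total: 30 + 30 + 31 + 30 + 31 + 31 + 30 + 31 + 30 + 31 + 31 + 29 + 31 + 30 + 31 + 30 + 31 + 31 + 30 + 31 + 30 + 31 + 31 + 28 + 31 + 30 + 31 + 30 + 31 + 31 + 30 + 31 + 30 + 31 + 31 + 28 + 31 + 30 + 31 + 30 + 28 = 1245.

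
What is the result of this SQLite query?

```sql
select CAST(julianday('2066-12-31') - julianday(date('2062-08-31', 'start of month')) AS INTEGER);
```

1613

`start of month` rewinds 2062-08-31 to 2062-08-01.
30 days remain in August 2062 after the 1st (31 − 1).
Full months from September 2062 through November 2066 contribute their day counts.
Then 31 days into December 2066.
Total: 30 + 30 + 31 + 30 + 31 + 31 + 28 + 31 + 30 + 31 + 30 + 31 + 31 + 30 + 31 + 30 + 31 + 31 + 29 + 31 + 30 + 31 + 30 + 31 + 31 + 30 + 31 + 30 + 31 + 31 + 28 + 31 + 30 + 31 + 30 + 31 + 31 + 30 + 31 + 30 + 31 + 31 + 28 + 31 + 30 + 31 + 30 + 31 + 31 + 30 + 31 + 30 + 31 = 1613.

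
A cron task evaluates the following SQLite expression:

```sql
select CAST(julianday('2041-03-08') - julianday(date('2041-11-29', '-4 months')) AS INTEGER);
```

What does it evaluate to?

-143

Adding -4 months to 2041-11-29 gives 2041-07-29.
23 days remain in March 2041 after the 8th (31 − 8).
April 2041: 30 days.
May 2041: 31 days.
June 2041: 30 days.
Then 29 days into July 2041.
Total: 23 + 30 + 31 + 30 + 29 = 143.
The subtraction is earlier − later, so the result is −143 → -143.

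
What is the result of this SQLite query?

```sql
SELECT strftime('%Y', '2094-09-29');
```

2094

`%Y` extracts the 4-digit year: 2094.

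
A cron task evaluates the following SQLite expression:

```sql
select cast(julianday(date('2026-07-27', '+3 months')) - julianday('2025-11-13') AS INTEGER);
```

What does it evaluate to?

Adding +3 months to 2026-07-27 gives 2026-10-27.
17 days remain in November 2025 after the 13th (30 − 13).
Full months from December 2025 through September 2026 contribute their day counts.
Then 27 days into October 2026.
Total: 17 + 31 + 31 + 28 + 31 + 30 + 31 + 30 + 31 + 31 + 30 + 27 = 348.

348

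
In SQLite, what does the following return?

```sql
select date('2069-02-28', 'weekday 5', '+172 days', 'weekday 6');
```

2069-08-24

`weekday 5` advances to the next Friday; 2069-02-28 is a Thursday, so it moves forward to 2069-03-01.
Applying '+172 days' to 2069-03-01: counting 172 days forward gives 2069-08-20.
`weekday 6` advances to the next Saturday; 2069-08-20 is a Tuesday, so it moves forward to 2069-08-24.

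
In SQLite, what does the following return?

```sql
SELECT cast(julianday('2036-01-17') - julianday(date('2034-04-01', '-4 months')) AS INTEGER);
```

Adding -4 months to 2034-04-01 gives 2033-12-01.
30 days remain in December 2033 after the 1st (31 − 1).
Full months from January 2034 through December 2035 contribute their day counts.
Then 17 days into January 2036.
Total: 30 + 31 + 28 + 31 + 30 + 31 + 30 + 31 + 31 + 30 + 31 + 30 + 31 + 31 + 28 + 31 + 30 + 31 + 30 + 31 + 31 + 30 + 31 + 30 + 31 + 17 = 777.

777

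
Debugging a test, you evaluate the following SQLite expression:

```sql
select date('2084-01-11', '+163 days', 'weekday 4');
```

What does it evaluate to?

Applying '+163 days' to 2084-01-11: counting 163 days forward gives 2084-06-22.
`weekday 4` advances to the next Thursday; 2084-06-22 is already a Thursday, so it stays at 2084-06-22.

2084-06-22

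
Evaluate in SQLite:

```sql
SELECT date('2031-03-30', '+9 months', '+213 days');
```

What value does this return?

2032-07-30

Adding +9 months to 2031-03-30 gives 2031-12-30.
Applying '+213 days' to 2031-12-30: counting 213 days forward gives 2032-07-30.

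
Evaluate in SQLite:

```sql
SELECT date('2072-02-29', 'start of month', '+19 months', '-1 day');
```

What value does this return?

`start of month` rewinds 2072-02-29 to 2072-02-01.
Adding +19 months to 2072-02-01 gives 2073-09-01.
Going back 1 day from 2073-09-01 reaches 2073-08-31 (last day of August, 31 days).

2073-08-31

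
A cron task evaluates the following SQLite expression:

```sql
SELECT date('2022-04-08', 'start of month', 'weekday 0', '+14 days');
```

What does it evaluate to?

`start of month` rewinds 2022-04-08 to 2022-04-01.
`weekday 0` advances to the next Sunday; 2022-04-01 is a Friday, so it moves forward to 2022-04-03.
Advancing 14 more days within April lands on 2022-04-17.

2022-04-17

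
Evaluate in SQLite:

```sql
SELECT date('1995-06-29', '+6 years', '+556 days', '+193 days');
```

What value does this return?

2003-07-18

Adding +6 years to 1995-06-29 gives 2001-06-29.
Applying '+556 days' to 2001-06-29: counting 556 days forward gives 2003-01-06.
Applying '+193 days' to 2003-01-06: counting 193 days forward gives 2003-07-18.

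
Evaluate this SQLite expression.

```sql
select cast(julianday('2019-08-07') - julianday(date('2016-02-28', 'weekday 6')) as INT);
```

1250

`weekday 6` advances to the next Saturday; 2016-02-28 is a Sunday, so it moves forward to 2016-03-05.
26 days remain in March 2016 after the 5th (31 − 5).
Full months from April 2016 through July 2019 contribute their day counts.
Then 7 days into August 2019.
Total: 26 + 30 + 31 + 30 + 31 + 31 + 30 + 31 + 30 + 31 + 31 + 28 + 31 + 30 + 31 + 30 + 31 + 31 + 30 + 31 + 30 + 31 + 31 + 28 + 31 + 30 + 31 + 30 + 31 + 31 + 30 + 31 + 30 + 31 + 31 + 28 + 31 + 30 + 31 + 30 + 31 + 7 = 1250.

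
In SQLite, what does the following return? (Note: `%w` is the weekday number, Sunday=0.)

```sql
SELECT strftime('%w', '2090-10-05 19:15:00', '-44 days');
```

2

First apply '-44 days': 2090-10-05 19:15:00 → 2090-08-22 19:15:00.
2090-08-22 is a Tuesday; with Sunday=0 that is 2.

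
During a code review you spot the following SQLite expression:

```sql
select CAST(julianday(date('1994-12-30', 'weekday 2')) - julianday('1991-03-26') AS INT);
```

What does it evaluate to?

`weekday 2` advances to the next Tuesday; 1994-12-30 is a Friday, so it moves forward to 1995-01-03.
5 days remain in March 1991 after the 26th (31 − 26).
Full months from April 1991 through December 1994 contribute their day counts.
Then 3 days into January 1995.
Total: 5 + 30 + 31 + 30 + 31 + 31 + 30 + 31 + 30 + 31 + 31 + 29 + 31 + 30 + 31 + 30 + 31 + 31 + 30 + 31 + 30 + 31 + 31 + 28 + 31 + 30 + 31 + 30 + 31 + 31 + 30 + 31 + 30 + 31 + 31 + 28 + 31 + 30 + 31 + 30 + 31 + 31 + 30 + 31 + 30 + 31 + 3 = 1379.

1379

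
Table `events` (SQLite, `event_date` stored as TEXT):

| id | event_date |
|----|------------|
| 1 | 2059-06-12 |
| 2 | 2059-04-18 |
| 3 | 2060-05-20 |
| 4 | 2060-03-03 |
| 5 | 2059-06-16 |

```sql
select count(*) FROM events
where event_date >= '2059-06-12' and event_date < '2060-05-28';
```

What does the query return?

4

Rows in [2059-06-12, 2060-05-28): 2059-06-12, 2060-05-20, 2060-03-03, 2059-06-16 → 4 rows.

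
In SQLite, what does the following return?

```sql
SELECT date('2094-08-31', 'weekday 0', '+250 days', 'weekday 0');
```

2095-05-15

`weekday 0` advances to the next Sunday; 2094-08-31 is a Tuesday, so it moves forward to 2094-09-05.
Applying '+250 days' to 2094-09-05: counting 250 days forward gives 2095-05-13.
`weekday 0` advances to the next Sunday; 2095-05-13 is a Friday, so it moves forward to 2095-05-15.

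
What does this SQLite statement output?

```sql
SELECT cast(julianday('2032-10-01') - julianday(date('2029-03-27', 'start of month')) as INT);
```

`start of month` rewinds 2029-03-27 to 2029-03-01.
30 days remain in March 2029 after the 1st (31 − 1).
Full months from April 2029 through September 2032 contribute their day counts.
Then 1 day into October 2032.
Total: 30 + 30 + 31 + 30 + 31 + 31 + 30 + 31 + 30 + 31 + 31 + 28 + 31 + 30 + 31 + 30 + 31 + 31 + 30 + 31 + 30 + 31 + 31 + 28 + 31 + 30 + 31 + 30 + 31 + 31 + 30 + 31 + 30 + 31 + 31 + 29 + 31 + 30 + 31 + 30 + 31 + 31 + 30 + 1 = 1310.

1310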